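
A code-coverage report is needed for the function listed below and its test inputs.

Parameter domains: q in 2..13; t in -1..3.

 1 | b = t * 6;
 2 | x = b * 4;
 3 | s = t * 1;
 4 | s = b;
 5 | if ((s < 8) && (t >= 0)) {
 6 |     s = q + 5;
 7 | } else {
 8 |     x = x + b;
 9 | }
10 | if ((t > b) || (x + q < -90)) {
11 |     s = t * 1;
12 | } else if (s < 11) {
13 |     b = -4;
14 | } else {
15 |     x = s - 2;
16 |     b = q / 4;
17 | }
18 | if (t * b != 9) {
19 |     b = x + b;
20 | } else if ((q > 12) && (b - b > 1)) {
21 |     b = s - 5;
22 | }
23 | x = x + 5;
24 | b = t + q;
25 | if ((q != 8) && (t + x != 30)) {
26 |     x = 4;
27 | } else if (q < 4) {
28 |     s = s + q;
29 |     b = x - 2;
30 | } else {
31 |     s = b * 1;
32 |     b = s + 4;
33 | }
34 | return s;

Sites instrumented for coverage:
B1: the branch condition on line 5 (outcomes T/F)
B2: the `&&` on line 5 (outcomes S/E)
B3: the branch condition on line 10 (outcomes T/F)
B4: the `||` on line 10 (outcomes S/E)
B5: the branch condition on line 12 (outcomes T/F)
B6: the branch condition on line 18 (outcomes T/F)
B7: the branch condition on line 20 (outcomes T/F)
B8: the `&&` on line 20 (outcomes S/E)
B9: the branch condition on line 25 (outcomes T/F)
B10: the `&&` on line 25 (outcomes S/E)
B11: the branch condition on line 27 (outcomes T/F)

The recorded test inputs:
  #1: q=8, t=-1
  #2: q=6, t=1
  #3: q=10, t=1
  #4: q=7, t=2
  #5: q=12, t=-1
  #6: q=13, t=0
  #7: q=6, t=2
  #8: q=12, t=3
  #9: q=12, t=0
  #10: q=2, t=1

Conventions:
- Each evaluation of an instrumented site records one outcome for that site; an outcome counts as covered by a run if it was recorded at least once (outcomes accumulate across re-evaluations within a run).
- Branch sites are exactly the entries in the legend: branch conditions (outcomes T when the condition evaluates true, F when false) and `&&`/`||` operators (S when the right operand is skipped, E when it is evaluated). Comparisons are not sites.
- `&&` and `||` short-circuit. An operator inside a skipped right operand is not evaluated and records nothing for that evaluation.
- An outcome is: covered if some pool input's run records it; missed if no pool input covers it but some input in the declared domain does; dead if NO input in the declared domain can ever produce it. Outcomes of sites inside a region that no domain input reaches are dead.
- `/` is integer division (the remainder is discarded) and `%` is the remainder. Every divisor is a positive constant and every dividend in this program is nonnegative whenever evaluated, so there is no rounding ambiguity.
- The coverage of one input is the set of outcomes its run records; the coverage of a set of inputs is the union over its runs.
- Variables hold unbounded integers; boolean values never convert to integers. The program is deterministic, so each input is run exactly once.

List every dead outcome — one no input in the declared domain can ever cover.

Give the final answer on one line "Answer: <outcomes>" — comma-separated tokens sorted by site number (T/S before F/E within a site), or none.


sweeping the full domain (60 inputs) for each outcome:
  B7=T: no domain input ever produces it -> dead
  reachable outcomes have witnesses, e.g. B1=T (e.g. q=2, t=0), B1=F (e.g. q=2, t=-1), B2=S (e.g. q=2, t=2), B2=E (e.g. q=2, t=-1)
Answer: B7=T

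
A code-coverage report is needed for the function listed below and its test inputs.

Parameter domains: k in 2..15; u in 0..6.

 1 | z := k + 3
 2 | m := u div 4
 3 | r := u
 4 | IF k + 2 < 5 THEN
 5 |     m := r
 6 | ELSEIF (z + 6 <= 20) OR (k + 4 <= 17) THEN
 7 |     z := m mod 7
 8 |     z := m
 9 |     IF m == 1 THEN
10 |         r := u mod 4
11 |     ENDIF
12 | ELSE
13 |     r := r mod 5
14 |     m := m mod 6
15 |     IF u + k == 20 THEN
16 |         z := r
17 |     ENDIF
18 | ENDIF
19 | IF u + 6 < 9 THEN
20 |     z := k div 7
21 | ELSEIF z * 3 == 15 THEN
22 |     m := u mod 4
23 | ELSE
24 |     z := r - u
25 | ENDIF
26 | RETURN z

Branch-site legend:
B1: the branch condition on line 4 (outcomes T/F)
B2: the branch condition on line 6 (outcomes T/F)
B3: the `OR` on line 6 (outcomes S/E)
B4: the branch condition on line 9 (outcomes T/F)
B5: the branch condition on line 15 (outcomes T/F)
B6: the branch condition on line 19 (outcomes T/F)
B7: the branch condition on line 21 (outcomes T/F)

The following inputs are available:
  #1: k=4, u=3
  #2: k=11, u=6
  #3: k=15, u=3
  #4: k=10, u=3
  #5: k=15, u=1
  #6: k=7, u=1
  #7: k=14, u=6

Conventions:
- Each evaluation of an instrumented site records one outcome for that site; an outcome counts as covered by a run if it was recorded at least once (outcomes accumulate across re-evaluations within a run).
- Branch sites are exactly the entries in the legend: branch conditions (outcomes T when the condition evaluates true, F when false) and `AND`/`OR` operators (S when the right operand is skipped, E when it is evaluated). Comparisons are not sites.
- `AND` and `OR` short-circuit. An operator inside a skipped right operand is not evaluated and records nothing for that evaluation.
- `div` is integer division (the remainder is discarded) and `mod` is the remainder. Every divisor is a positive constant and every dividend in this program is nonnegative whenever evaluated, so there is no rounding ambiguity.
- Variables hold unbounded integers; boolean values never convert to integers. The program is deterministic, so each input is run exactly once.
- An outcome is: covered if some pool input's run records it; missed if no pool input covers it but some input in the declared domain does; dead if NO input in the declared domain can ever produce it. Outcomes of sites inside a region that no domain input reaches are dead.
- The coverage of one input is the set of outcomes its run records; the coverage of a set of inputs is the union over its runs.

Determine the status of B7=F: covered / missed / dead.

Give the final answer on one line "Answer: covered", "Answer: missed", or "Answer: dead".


B7=F is recorded by pool input(s) 1, 2, 3, 4, 7 -> covered
Answer: covered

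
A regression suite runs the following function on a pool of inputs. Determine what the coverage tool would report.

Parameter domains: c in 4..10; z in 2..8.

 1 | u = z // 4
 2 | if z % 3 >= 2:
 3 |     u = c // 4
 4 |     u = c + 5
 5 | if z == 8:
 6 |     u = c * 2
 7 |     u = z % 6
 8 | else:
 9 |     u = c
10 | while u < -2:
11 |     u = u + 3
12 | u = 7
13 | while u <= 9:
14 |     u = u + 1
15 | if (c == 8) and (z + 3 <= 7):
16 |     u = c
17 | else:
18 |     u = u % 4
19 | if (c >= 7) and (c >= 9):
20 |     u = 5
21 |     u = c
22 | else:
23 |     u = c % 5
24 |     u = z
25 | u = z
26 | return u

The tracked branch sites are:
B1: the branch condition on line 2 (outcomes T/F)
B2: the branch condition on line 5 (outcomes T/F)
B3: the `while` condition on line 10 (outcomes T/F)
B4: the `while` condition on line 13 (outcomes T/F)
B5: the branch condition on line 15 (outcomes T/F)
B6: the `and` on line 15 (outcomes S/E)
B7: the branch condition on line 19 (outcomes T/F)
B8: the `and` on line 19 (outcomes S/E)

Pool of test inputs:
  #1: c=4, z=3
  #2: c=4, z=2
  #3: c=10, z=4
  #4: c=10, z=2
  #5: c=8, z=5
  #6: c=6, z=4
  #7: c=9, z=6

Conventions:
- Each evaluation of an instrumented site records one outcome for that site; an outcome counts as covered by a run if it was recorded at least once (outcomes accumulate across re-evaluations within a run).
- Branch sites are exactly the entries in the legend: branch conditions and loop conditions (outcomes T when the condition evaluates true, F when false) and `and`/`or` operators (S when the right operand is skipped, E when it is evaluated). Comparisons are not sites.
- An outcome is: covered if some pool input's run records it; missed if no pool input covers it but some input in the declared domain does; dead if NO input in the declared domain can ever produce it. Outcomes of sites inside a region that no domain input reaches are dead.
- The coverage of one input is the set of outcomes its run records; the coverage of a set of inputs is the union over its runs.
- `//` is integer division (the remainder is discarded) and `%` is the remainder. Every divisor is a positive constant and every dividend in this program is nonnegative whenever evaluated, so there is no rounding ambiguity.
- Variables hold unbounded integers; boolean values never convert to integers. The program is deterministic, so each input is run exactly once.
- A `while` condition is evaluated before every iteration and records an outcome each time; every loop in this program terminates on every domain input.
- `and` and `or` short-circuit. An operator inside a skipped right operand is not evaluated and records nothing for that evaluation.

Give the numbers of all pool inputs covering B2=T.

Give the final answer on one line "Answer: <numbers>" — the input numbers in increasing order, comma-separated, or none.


input #1 (c=4, z=3): never hits B2=T
input #2 (c=4, z=2): never hits B2=T
input #3 (c=10, z=4): never hits B2=T
input #4 (c=10, z=2): never hits B2=T
input #5 (c=8, z=5): never hits B2=T
input #6 (c=6, z=4): never hits B2=T
input #7 (c=9, z=6): never hits B2=T
Answer: none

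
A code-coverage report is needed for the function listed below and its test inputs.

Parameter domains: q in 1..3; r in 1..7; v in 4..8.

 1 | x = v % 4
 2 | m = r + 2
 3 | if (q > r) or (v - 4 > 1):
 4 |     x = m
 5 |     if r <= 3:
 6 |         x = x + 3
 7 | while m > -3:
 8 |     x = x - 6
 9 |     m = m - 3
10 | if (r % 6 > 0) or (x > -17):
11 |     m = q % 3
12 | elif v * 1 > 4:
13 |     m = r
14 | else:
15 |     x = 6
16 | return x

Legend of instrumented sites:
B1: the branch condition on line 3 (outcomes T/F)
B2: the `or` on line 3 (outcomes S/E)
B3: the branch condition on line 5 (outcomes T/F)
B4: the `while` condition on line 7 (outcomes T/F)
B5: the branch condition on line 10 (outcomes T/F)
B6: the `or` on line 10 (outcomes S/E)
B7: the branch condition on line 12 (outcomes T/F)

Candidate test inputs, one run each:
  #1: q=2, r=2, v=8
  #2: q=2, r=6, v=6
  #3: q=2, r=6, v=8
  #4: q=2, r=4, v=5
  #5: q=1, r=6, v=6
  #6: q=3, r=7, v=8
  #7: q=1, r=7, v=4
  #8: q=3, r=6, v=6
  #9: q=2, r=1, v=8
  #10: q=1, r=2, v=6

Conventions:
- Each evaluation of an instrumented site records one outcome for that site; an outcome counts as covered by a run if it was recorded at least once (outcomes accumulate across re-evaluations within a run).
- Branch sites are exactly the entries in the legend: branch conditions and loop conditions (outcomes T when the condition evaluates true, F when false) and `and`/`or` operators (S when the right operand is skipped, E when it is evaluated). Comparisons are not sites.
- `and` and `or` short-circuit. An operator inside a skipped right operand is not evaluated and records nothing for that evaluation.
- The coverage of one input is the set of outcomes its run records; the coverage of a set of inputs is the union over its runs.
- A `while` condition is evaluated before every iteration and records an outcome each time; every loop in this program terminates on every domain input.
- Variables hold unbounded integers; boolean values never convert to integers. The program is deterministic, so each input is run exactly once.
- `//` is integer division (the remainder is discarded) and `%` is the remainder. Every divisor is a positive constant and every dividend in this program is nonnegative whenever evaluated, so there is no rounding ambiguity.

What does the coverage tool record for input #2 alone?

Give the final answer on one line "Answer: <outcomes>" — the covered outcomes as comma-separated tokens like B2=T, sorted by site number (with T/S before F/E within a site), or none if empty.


Event log for input #2 (q=2, r=6, v=6):
  B2->E, B1->T, B3->F, B4->T, B4->T, B4->T, B4->T, B4->F, B6->E, B5->T
collecting distinct outcomes: B1=T, B2=E, B3=F, B4=T, B4=F, B5=T, B6=E
Answer: B1=T, B2=E, B3=F, B4=T, B4=F, B5=T, B6=E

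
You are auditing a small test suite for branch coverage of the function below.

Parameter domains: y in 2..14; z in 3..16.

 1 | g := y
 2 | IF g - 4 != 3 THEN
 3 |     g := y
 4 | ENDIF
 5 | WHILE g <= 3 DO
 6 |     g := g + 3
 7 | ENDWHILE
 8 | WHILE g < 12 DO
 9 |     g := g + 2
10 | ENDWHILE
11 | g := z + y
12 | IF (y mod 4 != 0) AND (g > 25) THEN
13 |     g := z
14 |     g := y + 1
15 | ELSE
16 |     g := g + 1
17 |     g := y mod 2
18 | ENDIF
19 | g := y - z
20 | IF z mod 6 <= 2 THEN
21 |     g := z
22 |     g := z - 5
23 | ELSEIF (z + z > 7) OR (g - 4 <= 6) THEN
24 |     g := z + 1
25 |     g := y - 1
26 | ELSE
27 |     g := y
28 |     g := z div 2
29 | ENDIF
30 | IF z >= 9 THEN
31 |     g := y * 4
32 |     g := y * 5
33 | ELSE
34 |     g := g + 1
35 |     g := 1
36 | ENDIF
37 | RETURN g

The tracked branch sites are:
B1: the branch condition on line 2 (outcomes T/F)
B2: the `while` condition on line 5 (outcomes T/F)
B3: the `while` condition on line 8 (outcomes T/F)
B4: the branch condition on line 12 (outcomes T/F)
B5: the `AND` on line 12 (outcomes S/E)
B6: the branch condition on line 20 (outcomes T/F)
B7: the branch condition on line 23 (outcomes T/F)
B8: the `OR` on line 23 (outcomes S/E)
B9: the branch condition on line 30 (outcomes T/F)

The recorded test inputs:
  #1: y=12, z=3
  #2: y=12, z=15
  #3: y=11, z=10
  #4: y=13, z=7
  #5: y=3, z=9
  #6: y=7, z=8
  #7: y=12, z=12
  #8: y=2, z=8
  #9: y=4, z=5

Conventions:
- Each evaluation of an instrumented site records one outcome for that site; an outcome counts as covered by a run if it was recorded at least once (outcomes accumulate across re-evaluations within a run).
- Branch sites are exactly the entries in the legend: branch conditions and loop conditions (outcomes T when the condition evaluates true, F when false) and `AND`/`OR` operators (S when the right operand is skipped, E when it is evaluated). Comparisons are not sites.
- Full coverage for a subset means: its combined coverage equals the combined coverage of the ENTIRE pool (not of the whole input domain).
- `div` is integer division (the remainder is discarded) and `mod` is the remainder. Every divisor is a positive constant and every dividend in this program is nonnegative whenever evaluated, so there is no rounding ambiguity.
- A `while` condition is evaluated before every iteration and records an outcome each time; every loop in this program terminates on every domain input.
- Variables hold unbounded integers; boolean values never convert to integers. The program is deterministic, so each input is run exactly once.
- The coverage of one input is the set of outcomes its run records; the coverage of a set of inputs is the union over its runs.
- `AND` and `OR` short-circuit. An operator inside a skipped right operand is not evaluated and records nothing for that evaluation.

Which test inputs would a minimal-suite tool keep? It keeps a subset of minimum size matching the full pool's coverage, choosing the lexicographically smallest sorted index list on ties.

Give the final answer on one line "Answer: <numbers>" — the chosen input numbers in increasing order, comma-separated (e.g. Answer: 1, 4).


#1 (y=12, z=3) -> B1->T, B2->F, B3->F, B5->S, B4->F, B6->F, B8->E, B7->T, B9->F; covered: B1=T, B2=F, B3=F, B4=F, B5=S, B6=F, B7=T, B8=E, B9=F
#2 (y=12, z=15) -> B1->T, B2->F, B3->F, B5->S, B4->F, B6->F, B8->S, B7->T, B9->T; covered: B1=T, B2=F, B3=F, B4=F, B5=S, B6=F, B7=T, B8=S, B9=T
#3 (y=11, z=10) -> B1->T, B2->F, B3->T, B3->F, B5->E, B4->F, B6->F, B8->S, B7->T, B9->T; covered: B1=T, B2=F, B3=T, B3=F, B4=F, B5=E, B6=F, B7=T, B8=S, B9=T
#4 (y=13, z=7) -> B1->T, B2->F, B3->F, B5->E, B4->F, B6->T, B9->F; covered: B1=T, B2=F, B3=F, B4=F, B5=E, B6=T, B9=F
#5 (y=3, z=9) -> B1->T, B2->T, B2->F, B3->T, B3->T, B3->T, B3->F, B5->E, B4->F, B6->F, B8->S, B7->T, B9->T; covered: B1=T, B2=T, B2=F, B3=T, B3=F, B4=F, B5=E, B6=F, B7=T, B8=S, B9=T
#6 (y=7, z=8) -> B1->F, B2->F, B3->T, B3->T, B3->T, B3->F, B5->E, B4->F, B6->T, B9->F; covered: B1=F, B2=F, B3=T, B3=F, B4=F, B5=E, B6=T, B9=F
#7 (y=12, z=12) -> B1->T, B2->F, B3->F, B5->S, B4->F, B6->T, B9->T; covered: B1=T, B2=F, B3=F, B4=F, B5=S, B6=T, B9=T
#8 (y=2, z=8) -> B1->T, B2->T, B2->F, B3->T, B3->T, B3->T, B3->T, B3->F, B5->E, B4->F, B6->T, B9->F; covered: B1=T, B2=T, B2=F, B3=T, B3=F, B4=F, B5=E, B6=T, B9=F
#9 (y=4, z=5) -> B1->T, B2->F, B3->T, B3->T, B3->T, B3->T, B3->F, B5->S, B4->F, B6->F, B8->S, B7->T, B9->F; covered: B1=T, B2=F, B3=T, B3=F, B4=F, B5=S, B6=F, B7=T, B8=S, B9=F
union over all inputs: B1=T, B1=F, B2=T, B2=F, B3=T, B3=F, B4=F, B5=S, B5=E, B6=T, B6=F, B7=T, B8=S, B8=E, B9=T, B9=F (16 outcomes)
no size-1 subset reaches all 16 outcomes (best union: 11/16)
no size-2 subset reaches all 16 outcomes (best union: 14/16)
at size 3, {1, 5, 6} reaches all 16 outcomes; every lexicographically earlier size-3 subset fails
Answer: 1, 5, 6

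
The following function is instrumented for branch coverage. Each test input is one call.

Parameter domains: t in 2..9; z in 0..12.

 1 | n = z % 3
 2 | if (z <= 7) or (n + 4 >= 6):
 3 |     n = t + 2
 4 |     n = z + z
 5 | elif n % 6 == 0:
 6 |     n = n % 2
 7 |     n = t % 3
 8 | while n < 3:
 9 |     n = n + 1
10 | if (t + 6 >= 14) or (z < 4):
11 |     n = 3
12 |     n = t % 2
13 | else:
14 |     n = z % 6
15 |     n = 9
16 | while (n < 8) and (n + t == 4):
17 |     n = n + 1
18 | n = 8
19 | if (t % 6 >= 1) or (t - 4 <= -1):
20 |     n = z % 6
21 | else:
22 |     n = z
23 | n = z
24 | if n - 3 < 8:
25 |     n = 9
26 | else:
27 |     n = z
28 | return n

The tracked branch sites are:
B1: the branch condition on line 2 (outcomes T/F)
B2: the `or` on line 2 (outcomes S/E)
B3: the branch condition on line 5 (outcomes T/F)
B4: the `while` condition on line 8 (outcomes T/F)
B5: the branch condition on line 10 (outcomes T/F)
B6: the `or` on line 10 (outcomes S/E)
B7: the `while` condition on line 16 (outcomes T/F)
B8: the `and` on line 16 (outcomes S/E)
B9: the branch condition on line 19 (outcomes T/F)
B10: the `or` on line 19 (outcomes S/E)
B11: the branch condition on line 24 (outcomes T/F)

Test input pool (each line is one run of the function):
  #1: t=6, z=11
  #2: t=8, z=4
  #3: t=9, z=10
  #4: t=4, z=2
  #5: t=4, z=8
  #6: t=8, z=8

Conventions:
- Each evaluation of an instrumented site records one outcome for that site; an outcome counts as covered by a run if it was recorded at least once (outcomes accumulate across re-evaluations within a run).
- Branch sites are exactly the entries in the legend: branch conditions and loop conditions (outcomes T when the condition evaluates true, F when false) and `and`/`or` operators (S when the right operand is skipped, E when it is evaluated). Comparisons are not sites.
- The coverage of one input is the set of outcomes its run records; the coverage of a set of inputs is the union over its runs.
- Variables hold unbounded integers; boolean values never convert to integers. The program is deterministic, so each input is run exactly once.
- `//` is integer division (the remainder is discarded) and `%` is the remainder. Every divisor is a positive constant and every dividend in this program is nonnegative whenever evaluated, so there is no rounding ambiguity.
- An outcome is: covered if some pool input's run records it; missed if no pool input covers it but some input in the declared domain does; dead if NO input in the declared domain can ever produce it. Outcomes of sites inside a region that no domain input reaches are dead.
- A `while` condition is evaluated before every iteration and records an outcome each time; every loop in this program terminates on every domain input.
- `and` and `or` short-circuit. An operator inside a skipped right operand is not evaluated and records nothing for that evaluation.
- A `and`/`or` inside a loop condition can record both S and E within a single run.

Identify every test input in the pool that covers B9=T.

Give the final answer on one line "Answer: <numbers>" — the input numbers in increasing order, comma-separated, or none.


input #1 (t=6, z=11): does not record B9=T
input #2 (t=8, z=4): records B9=T
input #3 (t=9, z=10): records B9=T
input #4 (t=4, z=2): records B9=T
input #5 (t=4, z=8): records B9=T
input #6 (t=8, z=8): records B9=T
Answer: 2, 3, 4, 5, 6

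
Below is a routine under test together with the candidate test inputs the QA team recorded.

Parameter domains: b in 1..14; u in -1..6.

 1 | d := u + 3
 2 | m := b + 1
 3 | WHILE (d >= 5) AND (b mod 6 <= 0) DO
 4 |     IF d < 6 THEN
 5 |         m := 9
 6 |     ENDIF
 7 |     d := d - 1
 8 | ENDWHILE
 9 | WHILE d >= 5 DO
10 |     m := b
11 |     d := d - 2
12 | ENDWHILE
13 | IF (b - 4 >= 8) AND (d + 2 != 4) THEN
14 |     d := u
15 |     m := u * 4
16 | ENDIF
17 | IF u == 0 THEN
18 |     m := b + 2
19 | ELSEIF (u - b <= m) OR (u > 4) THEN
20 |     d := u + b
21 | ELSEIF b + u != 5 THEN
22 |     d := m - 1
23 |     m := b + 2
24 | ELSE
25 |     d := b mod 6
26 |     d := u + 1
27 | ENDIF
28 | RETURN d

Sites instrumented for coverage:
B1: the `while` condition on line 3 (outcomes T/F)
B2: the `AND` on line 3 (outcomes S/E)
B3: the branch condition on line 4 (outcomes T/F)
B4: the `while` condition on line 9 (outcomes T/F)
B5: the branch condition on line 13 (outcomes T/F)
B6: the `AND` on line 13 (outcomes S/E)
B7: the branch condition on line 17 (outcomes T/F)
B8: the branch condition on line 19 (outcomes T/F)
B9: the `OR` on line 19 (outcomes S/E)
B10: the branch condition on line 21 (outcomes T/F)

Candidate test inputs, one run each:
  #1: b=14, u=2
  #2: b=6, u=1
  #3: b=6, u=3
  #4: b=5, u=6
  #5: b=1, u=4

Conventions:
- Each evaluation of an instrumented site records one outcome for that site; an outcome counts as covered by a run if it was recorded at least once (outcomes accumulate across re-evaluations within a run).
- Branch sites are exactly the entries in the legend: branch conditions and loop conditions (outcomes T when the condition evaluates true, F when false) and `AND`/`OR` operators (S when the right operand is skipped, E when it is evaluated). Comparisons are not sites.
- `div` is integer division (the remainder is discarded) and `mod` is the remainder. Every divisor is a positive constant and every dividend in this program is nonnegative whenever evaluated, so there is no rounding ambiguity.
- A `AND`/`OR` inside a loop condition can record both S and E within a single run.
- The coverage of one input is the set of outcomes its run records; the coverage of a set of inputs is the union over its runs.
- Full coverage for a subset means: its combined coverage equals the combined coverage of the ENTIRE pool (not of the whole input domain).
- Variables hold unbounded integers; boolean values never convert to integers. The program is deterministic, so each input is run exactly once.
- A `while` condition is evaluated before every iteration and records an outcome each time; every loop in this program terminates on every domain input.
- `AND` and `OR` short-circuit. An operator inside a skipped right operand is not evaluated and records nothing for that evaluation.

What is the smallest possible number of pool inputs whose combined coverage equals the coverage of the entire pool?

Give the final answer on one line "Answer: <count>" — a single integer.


#1 (b=14, u=2) -> B2->E, B1->F, B4->T, B4->F, B6->E, B5->T, B7->F, B9->S, B8->T; covered: B1=F, B2=E, B4=T, B4=F, B5=T, B6=E, B7=F, B8=T, B9=S
#2 (b=6, u=1) -> B2->S, B1->F, B4->F, B6->S, B5->F, B7->F, B9->S, B8->T; covered: B1=F, B2=S, B4=F, B5=F, B6=S, B7=F, B8=T, B9=S
#3 (b=6, u=3) -> B2->E, B1->T, B3->F, B2->E, B1->T, B3->T, B2->S, B1->F, B4->F, B6->S, B5->F, B7->F, B9->S, B8->T; covered: B1=T, B1=F, B2=S, B2=E, B3=T, B3=F, B4=F, B5=F, B6=S, B7=F, B8=T, B9=S
#4 (b=5, u=6) -> B2->E, B1->F, B4->T, B4->T, B4->T, B4->F, B6->S, B5->F, B7->F, B9->S, B8->T; covered: B1=F, B2=E, B4=T, B4=F, B5=F, B6=S, B7=F, B8=T, B9=S
#5 (b=1, u=4) -> B2->E, B1->F, B4->T, B4->T, B4->F, B6->S, B5->F, B7->F, B9->E, B8->F, B10->F; covered: B1=F, B2=E, B4=T, B4=F, B5=F, B6=S, B7=F, B8=F, B9=E, B10=F
the full pool covers 18 outcomes: B1=T, B1=F, B2=S, B2=E, B3=T, B3=F, B4=T, B4=F, B5=T, B5=F, B6=S, B6=E, B7=F, B8=T, B8=F, B9=S, B9=E, B10=F
every size-1 subset falls short of the 18 outcomes (best: 12/18)
every size-2 subset falls short of the 18 outcomes (best: 16/18)
size 3: inputs {1, 3, 5} cover all 18 outcomes, and no lexicographically smaller subset of this size does
Answer: 3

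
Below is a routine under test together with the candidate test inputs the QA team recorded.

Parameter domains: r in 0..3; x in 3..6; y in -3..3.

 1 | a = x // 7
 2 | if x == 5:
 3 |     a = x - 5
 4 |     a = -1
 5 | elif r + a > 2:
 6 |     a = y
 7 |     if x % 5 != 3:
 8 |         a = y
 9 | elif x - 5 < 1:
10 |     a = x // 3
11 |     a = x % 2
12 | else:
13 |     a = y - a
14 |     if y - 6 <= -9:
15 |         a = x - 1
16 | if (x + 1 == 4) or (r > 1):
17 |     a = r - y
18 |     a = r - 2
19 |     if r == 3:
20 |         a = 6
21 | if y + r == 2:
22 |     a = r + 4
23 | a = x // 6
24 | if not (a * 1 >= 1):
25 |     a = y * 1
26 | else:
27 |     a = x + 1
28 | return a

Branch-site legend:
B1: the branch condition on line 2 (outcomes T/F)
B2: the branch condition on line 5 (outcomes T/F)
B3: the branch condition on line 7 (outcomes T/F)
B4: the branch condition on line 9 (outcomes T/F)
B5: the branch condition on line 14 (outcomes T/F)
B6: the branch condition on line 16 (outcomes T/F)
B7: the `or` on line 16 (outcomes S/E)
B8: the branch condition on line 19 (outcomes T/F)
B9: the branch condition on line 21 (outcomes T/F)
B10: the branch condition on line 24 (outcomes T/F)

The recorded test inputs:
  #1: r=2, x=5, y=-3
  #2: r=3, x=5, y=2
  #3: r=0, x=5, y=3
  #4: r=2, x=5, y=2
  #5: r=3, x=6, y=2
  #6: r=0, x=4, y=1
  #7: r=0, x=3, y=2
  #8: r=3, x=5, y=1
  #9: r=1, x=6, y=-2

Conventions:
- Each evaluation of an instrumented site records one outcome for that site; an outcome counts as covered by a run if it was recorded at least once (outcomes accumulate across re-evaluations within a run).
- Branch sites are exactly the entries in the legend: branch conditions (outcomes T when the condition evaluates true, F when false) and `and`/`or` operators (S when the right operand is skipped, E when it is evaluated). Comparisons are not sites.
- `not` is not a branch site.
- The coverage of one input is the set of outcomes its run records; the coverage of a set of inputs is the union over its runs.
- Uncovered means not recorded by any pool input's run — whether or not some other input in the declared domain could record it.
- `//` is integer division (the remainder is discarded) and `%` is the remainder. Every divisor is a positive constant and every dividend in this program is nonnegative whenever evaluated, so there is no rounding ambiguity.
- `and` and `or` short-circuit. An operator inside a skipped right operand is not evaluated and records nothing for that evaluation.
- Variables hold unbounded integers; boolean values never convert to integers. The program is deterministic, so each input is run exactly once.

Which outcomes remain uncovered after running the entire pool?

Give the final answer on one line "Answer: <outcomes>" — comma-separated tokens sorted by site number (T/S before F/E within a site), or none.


#1 (r=2, x=5, y=-3) -> B1->T, B7->E, B6->T, B8->F, B9->F, B10->T; covered: B1=T, B6=T, B7=E, B8=F, B9=F, B10=T
#2 (r=3, x=5, y=2) -> B1->T, B7->E, B6->T, B8->T, B9->F, B10->T; covered: B1=T, B6=T, B7=E, B8=T, B9=F, B10=T
#3 (r=0, x=5, y=3) -> B1->T, B7->E, B6->F, B9->F, B10->T; covered: B1=T, B6=F, B7=E, B9=F, B10=T
#4 (r=2, x=5, y=2) -> B1->T, B7->E, B6->T, B8->F, B9->F, B10->T; covered: B1=T, B6=T, B7=E, B8=F, B9=F, B10=T
#5 (r=3, x=6, y=2) -> B1->F, B2->T, B3->T, B7->E, B6->T, B8->T, B9->F, B10->F; covered: B1=F, B2=T, B3=T, B6=T, B7=E, B8=T, B9=F, B10=F
#6 (r=0, x=4, y=1) -> B1->F, B2->F, B4->T, B7->E, B6->F, B9->F, B10->T; covered: B1=F, B2=F, B4=T, B6=F, B7=E, B9=F, B10=T
#7 (r=0, x=3, y=2) -> B1->F, B2->F, B4->T, B7->S, B6->T, B8->F, B9->T, B10->T; covered: B1=F, B2=F, B4=T, B6=T, B7=S, B8=F, B9=T, B10=T
#8 (r=3, x=5, y=1) -> B1->T, B7->E, B6->T, B8->T, B9->F, B10->T; covered: B1=T, B6=T, B7=E, B8=T, B9=F, B10=T
#9 (r=1, x=6, y=-2) -> B1->F, B2->F, B4->F, B5->F, B7->E, B6->F, B9->F, B10->F; covered: B1=F, B2=F, B4=F, B5=F, B6=F, B7=E, B9=F, B10=F
union over the pool: B1=T, B1=F, B2=T, B2=F, B3=T, B4=T, B4=F, B5=F, B6=T, B6=F, B7=S, B7=E, B8=T, B8=F, B9=T, B9=F, B10=T, B10=F
uncovered (2 of 20): B3=F, B5=T
Answer: B3=F, B5=T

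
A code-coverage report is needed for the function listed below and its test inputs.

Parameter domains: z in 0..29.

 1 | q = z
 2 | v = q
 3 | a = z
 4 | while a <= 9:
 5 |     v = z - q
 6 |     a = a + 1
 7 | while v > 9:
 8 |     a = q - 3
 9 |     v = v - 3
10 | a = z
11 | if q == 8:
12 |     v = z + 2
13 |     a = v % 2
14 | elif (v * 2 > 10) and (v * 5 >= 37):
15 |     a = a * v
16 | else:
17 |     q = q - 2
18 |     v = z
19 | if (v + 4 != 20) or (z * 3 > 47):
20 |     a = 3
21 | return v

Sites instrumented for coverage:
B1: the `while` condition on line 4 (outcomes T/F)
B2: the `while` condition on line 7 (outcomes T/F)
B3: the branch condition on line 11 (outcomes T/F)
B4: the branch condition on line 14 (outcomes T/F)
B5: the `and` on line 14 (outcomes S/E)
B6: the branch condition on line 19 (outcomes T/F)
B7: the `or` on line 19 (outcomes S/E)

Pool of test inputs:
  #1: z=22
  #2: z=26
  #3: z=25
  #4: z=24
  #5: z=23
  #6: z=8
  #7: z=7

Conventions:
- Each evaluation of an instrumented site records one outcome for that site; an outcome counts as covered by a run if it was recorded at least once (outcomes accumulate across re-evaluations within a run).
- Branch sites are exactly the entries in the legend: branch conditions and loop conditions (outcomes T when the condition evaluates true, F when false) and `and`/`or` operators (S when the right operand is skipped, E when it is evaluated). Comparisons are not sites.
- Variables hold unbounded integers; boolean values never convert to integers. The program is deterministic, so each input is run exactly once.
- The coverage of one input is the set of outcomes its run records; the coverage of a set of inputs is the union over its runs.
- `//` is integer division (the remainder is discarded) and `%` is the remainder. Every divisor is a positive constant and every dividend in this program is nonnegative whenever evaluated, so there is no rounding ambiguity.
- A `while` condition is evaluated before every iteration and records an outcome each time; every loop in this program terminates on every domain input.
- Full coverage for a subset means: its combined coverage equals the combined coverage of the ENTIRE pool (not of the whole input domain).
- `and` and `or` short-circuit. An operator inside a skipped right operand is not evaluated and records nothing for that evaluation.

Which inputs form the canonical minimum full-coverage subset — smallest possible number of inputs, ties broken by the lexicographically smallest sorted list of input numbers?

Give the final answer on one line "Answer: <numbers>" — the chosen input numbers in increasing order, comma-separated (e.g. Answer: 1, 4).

input #1 (z=22): events B1->F, B2->T, B2->T, B2->T, B2->T, B2->T, B2->F, B3->F, B5->E, B4->F, B7->S, B6->T; covers B1=F, B2=T, B2=F, B3=F, B4=F, B5=E, B6=T, B7=S
input #2 (z=26): events B1->F, B2->T, B2->T, B2->T, B2->T, B2->T, B2->T, B2->F, B3->F, B5->E, B4->T, B7->S, B6->T; covers B1=F, B2=T, B2=F, B3=F, B4=T, B5=E, B6=T, B7=S
input #3 (z=25): events B1->F, B2->T, B2->T, B2->T, B2->T, B2->T, B2->T, B2->F, B3->F, B5->E, B4->F, B7->S, B6->T; covers B1=F, B2=T, B2=F, B3=F, B4=F, B5=E, B6=T, B7=S
input #4 (z=24): events B1->F, B2->T, B2->T, B2->T, B2->T, B2->T, B2->F, B3->F, B5->E, B4->T, B7->S, B6->T; covers B1=F, B2=T, B2=F, B3=F, B4=T, B5=E, B6=T, B7=S
input #5 (z=23): events B1->F, B2->T, B2->T, B2->T, B2->T, B2->T, B2->F, B3->F, B5->E, B4->T, B7->S, B6->T; covers B1=F, B2=T, B2=F, B3=F, B4=T, B5=E, B6=T, B7=S
input #6 (z=8): events B1->T, B1->T, B1->F, B2->F, B3->T, B7->S, B6->T; covers B1=T, B1=F, B2=F, B3=T, B6=T, B7=S
input #7 (z=7): events B1->T, B1->T, B1->T, B1->F, B2->F, B3->F, B5->S, B4->F, B7->S, B6->T; covers B1=T, B1=F, B2=F, B3=F, B4=F, B5=S, B6=T, B7=S
pool-wide coverage (12 outcomes): B1=T, B1=F, B2=T, B2=F, B3=T, B3=F, B4=T, B4=F, B5=S, B5=E, B6=T, B7=S
every size-1 subset falls short of the 12 outcomes (best: 8/12)
every size-2 subset falls short of the 12 outcomes (best: 11/12)
size 3: inputs {2, 6, 7} cover all 12 outcomes, and no lexicographically smaller subset of this size does

Answer: 2, 6, 7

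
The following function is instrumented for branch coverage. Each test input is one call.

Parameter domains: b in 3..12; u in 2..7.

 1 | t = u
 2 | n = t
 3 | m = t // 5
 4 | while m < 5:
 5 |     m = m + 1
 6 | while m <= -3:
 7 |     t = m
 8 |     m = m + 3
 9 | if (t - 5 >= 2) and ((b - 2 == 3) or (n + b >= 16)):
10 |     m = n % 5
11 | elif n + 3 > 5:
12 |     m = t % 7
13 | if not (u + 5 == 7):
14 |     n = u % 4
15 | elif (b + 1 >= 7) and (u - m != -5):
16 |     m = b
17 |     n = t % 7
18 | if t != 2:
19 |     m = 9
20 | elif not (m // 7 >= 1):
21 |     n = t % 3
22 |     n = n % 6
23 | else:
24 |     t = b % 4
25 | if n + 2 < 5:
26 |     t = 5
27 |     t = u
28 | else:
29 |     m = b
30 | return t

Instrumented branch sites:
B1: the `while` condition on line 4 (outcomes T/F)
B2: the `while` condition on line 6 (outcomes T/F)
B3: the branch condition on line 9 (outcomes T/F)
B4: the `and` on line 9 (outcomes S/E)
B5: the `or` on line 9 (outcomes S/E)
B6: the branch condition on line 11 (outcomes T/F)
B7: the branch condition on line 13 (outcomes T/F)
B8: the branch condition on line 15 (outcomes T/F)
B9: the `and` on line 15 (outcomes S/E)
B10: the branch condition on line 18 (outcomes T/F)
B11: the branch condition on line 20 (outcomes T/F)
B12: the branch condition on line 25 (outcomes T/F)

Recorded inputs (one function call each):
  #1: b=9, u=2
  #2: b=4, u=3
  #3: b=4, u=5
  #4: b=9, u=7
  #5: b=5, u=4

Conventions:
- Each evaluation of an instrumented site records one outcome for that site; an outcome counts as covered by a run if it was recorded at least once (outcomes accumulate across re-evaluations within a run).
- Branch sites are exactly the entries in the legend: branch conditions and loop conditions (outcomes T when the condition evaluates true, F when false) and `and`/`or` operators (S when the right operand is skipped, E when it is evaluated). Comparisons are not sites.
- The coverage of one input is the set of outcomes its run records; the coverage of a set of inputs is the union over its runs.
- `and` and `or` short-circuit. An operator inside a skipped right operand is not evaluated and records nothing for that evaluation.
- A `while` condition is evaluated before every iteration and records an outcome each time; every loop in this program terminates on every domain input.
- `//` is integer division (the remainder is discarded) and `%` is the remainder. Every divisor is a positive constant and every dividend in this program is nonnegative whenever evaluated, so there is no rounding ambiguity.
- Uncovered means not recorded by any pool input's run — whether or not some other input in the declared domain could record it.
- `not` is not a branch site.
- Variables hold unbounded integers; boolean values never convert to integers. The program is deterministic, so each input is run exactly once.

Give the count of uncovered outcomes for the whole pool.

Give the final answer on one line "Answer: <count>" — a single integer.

test 1 (b=9, u=2) fires B1->T, B1->T, B1->T, B1->T, B1->T, B1->F, B2->F, B4->S, B3->F, B6->F, B7->F, B9->E, B8->T, B10->F, ...; hits B1=T, B1=F, B2=F, B3=F, B4=S, B6=F, B7=F, B8=T, B9=E, B10=F, B11=F, B12=T
test 2 (b=4, u=3) fires B1->T, B1->T, B1->T, B1->T, B1->T, B1->F, B2->F, B4->S, B3->F, B6->T, B7->T, B10->T, B12->F; hits B1=T, B1=F, B2=F, B3=F, B4=S, B6=T, B7=T, B10=T, B12=F
test 3 (b=4, u=5) fires B1->T, B1->T, B1->T, B1->T, B1->F, B2->F, B4->S, B3->F, B6->T, B7->T, B10->T, B12->T; hits B1=T, B1=F, B2=F, B3=F, B4=S, B6=T, B7=T, B10=T, B12=T
test 4 (b=9, u=7) fires B1->T, B1->T, B1->T, B1->T, B1->F, B2->F, B4->E, B5->E, B3->T, B7->T, B10->T, B12->F; hits B1=T, B1=F, B2=F, B3=T, B4=E, B5=E, B7=T, B10=T, B12=F
test 5 (b=5, u=4) fires B1->T, B1->T, B1->T, B1->T, B1->T, B1->F, B2->F, B4->S, B3->F, B6->T, B7->T, B10->T, B12->T; hits B1=T, B1=F, B2=F, B3=F, B4=S, B6=T, B7=T, B10=T, B12=T
union over the pool: B1=T, B1=F, B2=F, B3=T, B3=F, B4=S, B4=E, B5=E, B6=T, B6=F, B7=T, B7=F, B8=T, B9=E, B10=T, B10=F, B11=F, B12=T, B12=F
uncovered (5 of 24): B2=T, B5=S, B8=F, B9=S, B11=T

Answer: 5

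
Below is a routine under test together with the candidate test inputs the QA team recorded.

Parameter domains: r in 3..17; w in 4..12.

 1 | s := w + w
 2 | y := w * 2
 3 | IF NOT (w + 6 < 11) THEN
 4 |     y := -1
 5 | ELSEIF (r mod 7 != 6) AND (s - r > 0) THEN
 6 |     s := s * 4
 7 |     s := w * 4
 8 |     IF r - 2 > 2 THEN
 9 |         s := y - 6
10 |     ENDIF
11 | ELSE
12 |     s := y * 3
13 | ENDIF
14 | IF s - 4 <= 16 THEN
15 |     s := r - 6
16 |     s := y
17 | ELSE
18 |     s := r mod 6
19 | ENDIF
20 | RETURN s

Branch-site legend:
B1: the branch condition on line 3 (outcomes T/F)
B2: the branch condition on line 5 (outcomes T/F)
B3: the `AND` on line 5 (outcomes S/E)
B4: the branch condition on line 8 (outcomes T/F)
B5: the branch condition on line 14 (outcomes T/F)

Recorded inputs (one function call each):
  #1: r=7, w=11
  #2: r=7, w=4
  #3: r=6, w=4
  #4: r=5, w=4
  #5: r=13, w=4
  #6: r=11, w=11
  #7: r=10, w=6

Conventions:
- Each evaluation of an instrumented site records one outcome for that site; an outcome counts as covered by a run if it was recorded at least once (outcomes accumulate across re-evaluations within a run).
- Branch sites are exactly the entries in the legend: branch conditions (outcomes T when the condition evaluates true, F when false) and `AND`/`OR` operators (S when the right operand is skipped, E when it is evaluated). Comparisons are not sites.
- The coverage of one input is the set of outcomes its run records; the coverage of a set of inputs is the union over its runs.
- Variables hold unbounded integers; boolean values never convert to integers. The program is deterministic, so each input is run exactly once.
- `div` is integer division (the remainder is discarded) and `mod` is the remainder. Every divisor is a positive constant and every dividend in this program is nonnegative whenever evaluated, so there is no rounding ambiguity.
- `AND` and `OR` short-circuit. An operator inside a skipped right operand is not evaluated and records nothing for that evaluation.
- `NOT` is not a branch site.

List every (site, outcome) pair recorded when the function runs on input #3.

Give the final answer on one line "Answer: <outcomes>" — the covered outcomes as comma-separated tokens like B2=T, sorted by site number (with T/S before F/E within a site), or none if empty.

Running input #3 (r=6, w=4), event by event:
  B1->F, B3->S, B2->F, B5->F
deduplicating events, the covered set is: B1=F, B2=F, B3=S, B5=F

Answer: B1=F, B2=F, B3=S, B5=F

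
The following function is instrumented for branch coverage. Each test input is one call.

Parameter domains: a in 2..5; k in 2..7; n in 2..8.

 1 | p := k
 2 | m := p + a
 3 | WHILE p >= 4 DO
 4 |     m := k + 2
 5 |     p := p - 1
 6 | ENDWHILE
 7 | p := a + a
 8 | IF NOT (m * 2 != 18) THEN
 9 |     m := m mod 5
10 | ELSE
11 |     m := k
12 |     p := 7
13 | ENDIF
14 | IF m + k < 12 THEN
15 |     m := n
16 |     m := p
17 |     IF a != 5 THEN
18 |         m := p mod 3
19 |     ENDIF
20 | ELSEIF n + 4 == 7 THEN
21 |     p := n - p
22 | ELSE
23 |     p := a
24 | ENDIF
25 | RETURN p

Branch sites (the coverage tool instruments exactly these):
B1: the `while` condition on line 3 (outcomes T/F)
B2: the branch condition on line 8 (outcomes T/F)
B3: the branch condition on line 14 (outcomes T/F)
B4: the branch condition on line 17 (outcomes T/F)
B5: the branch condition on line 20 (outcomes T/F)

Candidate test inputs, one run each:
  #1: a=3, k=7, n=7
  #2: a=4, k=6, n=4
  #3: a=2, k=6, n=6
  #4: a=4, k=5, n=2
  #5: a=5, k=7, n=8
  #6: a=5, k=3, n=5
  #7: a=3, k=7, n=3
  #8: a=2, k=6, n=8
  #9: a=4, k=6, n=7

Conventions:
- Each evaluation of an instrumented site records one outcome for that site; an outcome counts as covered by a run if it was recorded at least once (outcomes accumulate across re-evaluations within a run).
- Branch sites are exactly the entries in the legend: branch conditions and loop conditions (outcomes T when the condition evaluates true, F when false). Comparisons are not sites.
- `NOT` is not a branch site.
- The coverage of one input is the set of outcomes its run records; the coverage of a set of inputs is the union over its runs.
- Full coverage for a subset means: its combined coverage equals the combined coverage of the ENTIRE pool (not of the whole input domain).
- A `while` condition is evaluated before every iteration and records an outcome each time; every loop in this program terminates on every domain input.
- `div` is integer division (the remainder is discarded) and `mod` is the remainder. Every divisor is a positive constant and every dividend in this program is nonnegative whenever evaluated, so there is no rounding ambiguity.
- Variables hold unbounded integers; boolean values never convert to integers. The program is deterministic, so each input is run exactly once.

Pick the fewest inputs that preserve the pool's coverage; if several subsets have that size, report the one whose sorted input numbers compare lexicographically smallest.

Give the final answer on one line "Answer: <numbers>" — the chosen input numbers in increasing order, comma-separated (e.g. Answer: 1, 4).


run #1 (a=3, k=7, n=7) runs B1->T, B1->T, B1->T, B1->T, B1->F, B2->T, B3->T, B4->T; records B1=T, B1=F, B2=T, B3=T, B4=T
run #2 (a=4, k=6, n=4) runs B1->T, B1->T, B1->T, B1->F, B2->F, B3->F, B5->F; records B1=T, B1=F, B2=F, B3=F, B5=F
run #3 (a=2, k=6, n=6) runs B1->T, B1->T, B1->T, B1->F, B2->F, B3->F, B5->F; records B1=T, B1=F, B2=F, B3=F, B5=F
run #4 (a=4, k=5, n=2) runs B1->T, B1->T, B1->F, B2->F, B3->T, B4->T; records B1=T, B1=F, B2=F, B3=T, B4=T
run #5 (a=5, k=7, n=8) runs B1->T, B1->T, B1->T, B1->T, B1->F, B2->T, B3->T, B4->F; records B1=T, B1=F, B2=T, B3=T, B4=F
run #6 (a=5, k=3, n=5) runs B1->F, B2->F, B3->T, B4->F; records B1=F, B2=F, B3=T, B4=F
run #7 (a=3, k=7, n=3) runs B1->T, B1->T, B1->T, B1->T, B1->F, B2->T, B3->T, B4->T; records B1=T, B1=F, B2=T, B3=T, B4=T
run #8 (a=2, k=6, n=8) runs B1->T, B1->T, B1->T, B1->F, B2->F, B3->F, B5->F; records B1=T, B1=F, B2=F, B3=F, B5=F
run #9 (a=4, k=6, n=7) runs B1->T, B1->T, B1->T, B1->F, B2->F, B3->F, B5->F; records B1=T, B1=F, B2=F, B3=F, B5=F
the full pool covers 9 outcomes: B1=T, B1=F, B2=T, B2=F, B3=T, B3=F, B4=T, B4=F, B5=F
checked all size-1 subsets: none covers 9 outcomes (max 5/9)
checked all size-2 subsets: none covers 9 outcomes (max 8/9)
size 3: inputs {1, 2, 5} cover all 9 outcomes, and no lexicographically smaller subset of this size does
Answer: 1, 2, 5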